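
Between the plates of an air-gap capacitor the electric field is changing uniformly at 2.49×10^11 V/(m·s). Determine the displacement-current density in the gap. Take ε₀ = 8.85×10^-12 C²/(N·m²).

The displacement-current density is ε₀ ∂E/∂t = (8.85×10^-12)(2.49×10^11) = 2.20 A/m².

2.20 A/m²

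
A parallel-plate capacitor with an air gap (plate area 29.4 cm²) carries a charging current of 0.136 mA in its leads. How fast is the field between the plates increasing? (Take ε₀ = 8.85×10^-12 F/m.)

By continuity, I_d in the gap equals the 0.136 mA flowing in the wire.
Then dE/dt = I_d/(ε₀A) = 5.23×10^9 V/(m·s).

5.23×10^9 V/(m·s)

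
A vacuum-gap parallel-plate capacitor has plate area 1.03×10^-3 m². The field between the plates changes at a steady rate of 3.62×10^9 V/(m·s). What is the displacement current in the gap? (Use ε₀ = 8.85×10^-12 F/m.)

3.30×10^-5 A

With a uniform field, Φ_E = EA, so I_d = ε₀ A dE/dt = 3.30×10^-5 A.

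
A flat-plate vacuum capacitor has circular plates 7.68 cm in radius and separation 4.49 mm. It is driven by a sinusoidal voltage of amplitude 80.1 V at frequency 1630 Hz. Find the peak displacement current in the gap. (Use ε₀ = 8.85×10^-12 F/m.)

3.00×10^-5 A

The displacement current equals the conduction current C dV/dt, which peaks at C V₀ ω.
With C = ε₀A/d = (8.85×10^-12)(0.01853)/(4.49×10^-3) = 3.652×10^-11 F and ω = 2πf = 1.024×10^4 rad/s, I_d,max = (3.652×10^-11)(80.1)(1.024×10^4) = 3.00×10^-5 A.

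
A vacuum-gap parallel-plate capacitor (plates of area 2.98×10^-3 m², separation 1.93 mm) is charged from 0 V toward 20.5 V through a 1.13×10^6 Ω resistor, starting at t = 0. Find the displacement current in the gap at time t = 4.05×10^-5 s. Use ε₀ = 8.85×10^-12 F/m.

With C = ε₀A/d = (8.85×10^-12)(2.98×10^-3)/(1.93×10^-3) = 1.366×10^-11 F, the time constant is τ = RC = 1.544×10^-5 s, so t/τ = 2.623 and e^(−t/τ) = 0.07258.
I_d = I_cond = (V₀/R) e^(−t/τ) = (1.814×10^-5)(0.07258) = 1.32×10^-6 A.

1.32×10^-6 A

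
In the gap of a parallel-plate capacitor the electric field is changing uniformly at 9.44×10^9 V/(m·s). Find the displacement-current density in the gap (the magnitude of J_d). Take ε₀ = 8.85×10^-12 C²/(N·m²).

J_d = ε₀ ∂E/∂t, so J_d = 0.0835 A/m².

0.0835 A/m²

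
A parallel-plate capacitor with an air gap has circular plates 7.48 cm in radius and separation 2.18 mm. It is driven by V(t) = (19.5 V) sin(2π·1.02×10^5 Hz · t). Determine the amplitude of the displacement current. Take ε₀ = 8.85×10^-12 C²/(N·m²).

8.92×10^-4 A

C = ε₀A/d = (8.85×10^-12)(0.01758)/(2.18×10^-3) = 7.137×10^-11 F; ω = 2πf = 6.409×10^5 rad/s.
I_d = C dV/dt, so |I_d|_max = C V₀ ω = (7.137×10^-11)(19.5)(6.409×10^5) = 8.92×10^-4 A.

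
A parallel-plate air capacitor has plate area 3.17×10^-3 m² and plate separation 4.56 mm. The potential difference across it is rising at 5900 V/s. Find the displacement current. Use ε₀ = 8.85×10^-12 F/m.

3.63×10^-8 A

E = V/d so dE/dt = (dV/dt)/d = 1.294×10^6 V/(m·s), and I_d = ε₀ A dE/dt = (8.85×10^-12)(3.17×10^-3)(1.294×10^6) = 3.63×10^-8 A.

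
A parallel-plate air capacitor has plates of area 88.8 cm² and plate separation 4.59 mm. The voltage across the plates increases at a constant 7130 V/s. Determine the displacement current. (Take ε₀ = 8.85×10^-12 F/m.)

1.22×10^-7 A

The displacement current equals the charging current C dV/dt. With C = ε₀A/d = (8.85×10^-12)(8.88×10^-3)/(4.59×10^-3) = 1.712×10^-11 F, I_d = (1.712×10^-11)(7130) = 1.22×10^-7 A.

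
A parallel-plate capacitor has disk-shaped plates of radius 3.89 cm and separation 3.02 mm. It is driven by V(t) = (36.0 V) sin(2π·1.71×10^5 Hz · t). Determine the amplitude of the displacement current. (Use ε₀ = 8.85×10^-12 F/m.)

(dE/dt)_max = V₀ω/d = 1.280×10^10 V/(m·s); ω = 2πf = 1.074×10^6 rad/s.
I_d,max = ε₀ A (dE/dt)_max = (8.85×10^-12)(4.754×10^-3)(1.280×10^10) = 5.39×10^-4 A.

5.39×10^-4 A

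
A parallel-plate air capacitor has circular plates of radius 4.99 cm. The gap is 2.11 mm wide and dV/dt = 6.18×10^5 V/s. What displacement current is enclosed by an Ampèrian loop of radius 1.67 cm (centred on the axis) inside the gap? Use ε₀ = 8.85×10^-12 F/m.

2.27×10^-6 A

I_d = C dV/dt with C = ε₀πR²/d = 3.281×10^-11 F, so I_d = (3.281×10^-11)(6.18×10^5) = 2.028×10^-5 A.
Since J_d is uniform, the enclosed fraction is (r/R)² = 0.1120, giving I_d,enc = 2.27×10^-6 A.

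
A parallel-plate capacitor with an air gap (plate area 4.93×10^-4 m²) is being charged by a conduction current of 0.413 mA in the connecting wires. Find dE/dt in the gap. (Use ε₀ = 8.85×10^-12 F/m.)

Charge continuity gives I_d = I = 4.13×10^-4 A between the plates.
Then dE/dt = I_d/(ε₀A) = 9.47×10^10 V/(m·s).

9.47×10^10 V/(m·s)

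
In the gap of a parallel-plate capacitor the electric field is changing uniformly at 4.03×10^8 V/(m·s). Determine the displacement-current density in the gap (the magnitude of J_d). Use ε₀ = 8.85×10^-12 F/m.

3.57×10^-3 A/m²

The displacement-current density is ε₀ ∂E/∂t = (8.85×10^-12)(4.03×10^8) = 3.57×10^-3 A/m².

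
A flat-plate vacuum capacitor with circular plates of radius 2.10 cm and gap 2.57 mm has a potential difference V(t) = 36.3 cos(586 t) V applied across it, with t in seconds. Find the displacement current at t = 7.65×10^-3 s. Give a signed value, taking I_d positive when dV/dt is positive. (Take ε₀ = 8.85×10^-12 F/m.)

9.88×10^-8 A

C = ε₀A/d = (8.85×10^-12)(1.385×10^-3)/(2.57×10^-3) = 4.769×10^-12 F. dV/dt = V₀ω·−sin(ωt); at ωt = 4.4829 rad this factor is 0.9738.
I_d = C dV/dt = (4.769×10^-12)(36.3)(586)(0.9738) = 9.88×10^-8 A.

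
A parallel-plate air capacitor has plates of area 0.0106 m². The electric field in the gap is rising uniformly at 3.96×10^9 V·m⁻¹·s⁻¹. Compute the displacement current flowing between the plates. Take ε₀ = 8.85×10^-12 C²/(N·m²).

3.71×10^-4 A

With a uniform field, Φ_E = EA, so I_d = ε₀ A dE/dt = 3.71×10^-4 A.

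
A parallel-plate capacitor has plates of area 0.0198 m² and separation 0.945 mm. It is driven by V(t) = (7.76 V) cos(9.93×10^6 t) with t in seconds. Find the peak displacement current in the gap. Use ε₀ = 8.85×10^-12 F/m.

0.0143 A

C = ε₀A/d = (8.85×10^-12)(0.0198)/(9.45×10^-4) = 1.854×10^-10 F; ω = 9.93×10^6 rad/s.
I_d = C dV/dt, so |I_d|_max = C V₀ ω = (1.854×10^-10)(7.76)(9.93×10^6) = 0.0143 A.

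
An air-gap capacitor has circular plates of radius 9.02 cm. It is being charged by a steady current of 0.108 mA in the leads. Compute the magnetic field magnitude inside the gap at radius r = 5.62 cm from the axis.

No conduction current crosses the gap, so I_d there equals the 1.08×10^-4 A in the leads.
∮B·dl = μ₀ I_d,enc with I_d,enc = I_d r²/R² = 4.193×10^-5 A; so B = μ₀ I_d,enc/(2πr) = 1.49×10^-10 T.

1.49×10^-10 T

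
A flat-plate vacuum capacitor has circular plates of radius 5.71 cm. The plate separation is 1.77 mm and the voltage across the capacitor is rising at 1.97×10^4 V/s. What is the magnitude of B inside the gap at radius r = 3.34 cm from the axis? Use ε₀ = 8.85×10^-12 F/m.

2.07×10^-12 T

I_d = C dV/dt with C = ε₀πR²/d = 5.120×10^-11 F, so I_d = (5.120×10^-11)(1.97×10^4) = 1.009×10^-6 A.
For r < R the Ampère–Maxwell law gives B(2πr) = μ₀ I_d (r²/R²), so B = μ₀ I_d r/(2πR²) = (4π×10^-7)(1.009×10^-6)(0.0334)/(2π·0.0571²) = 2.07×10^-12 T.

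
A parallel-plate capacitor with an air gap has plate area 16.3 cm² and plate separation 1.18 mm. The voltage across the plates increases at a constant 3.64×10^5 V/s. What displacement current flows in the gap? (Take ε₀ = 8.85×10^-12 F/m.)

The displacement current equals the charging current C dV/dt. With C = ε₀A/d = (8.85×10^-12)(1.63×10^-3)/(1.18×10^-3) = 1.223×10^-11 F, I_d = (1.223×10^-11)(3.64×10^5) = 4.45×10^-6 A.

4.45×10^-6 A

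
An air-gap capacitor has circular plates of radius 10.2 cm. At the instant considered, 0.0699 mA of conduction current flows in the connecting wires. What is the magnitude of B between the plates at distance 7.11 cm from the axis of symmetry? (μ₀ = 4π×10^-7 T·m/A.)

Between the plates the displacement current equals the wire current: I_d = 0.0699 mA = 6.99×10^-5 A.
An Ampèrian loop of radius r encloses a fraction (r/R)² of I_d. Then B·2πr = μ₀ I_d (r/R)², giving B = μ₀ I_d r/(2πR²) = 9.55×10^-11 T.

9.55×10^-11 T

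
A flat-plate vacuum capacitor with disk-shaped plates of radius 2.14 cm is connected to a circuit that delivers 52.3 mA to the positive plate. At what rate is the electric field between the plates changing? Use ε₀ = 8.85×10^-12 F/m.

4.11×10^12 V/(m·s)

By continuity, I_d in the gap equals the 52.3 mA flowing in the wire.
Inverting I_d = ε₀ A dE/dt gives dE/dt = 0.0523 / (8.85×10^-12 · 1.439×10^-3) = 4.11×10^12 V/(m·s).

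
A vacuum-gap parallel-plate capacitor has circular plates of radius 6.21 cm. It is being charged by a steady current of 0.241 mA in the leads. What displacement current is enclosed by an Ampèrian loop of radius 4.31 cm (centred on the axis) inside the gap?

1.16×10^-4 A

Between the plates the displacement current equals the wire current: I_d = 0.241 mA = 2.41×10^-4 A.
Through an area πr² the displacement current is I_d·(πr²/πR²) = I_d (r/R)² = 1.16×10^-4 A.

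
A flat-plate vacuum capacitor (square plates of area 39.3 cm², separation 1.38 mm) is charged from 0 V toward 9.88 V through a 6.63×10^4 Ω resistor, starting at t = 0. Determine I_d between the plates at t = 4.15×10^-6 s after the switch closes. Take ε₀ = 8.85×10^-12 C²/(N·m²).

1.24×10^-5 A

With C = ε₀A/d = (8.85×10^-12)(3.93×10^-3)/(1.38×10^-3) = 2.520×10^-11 F, the time constant is τ = RC = 1.671×10^-6 s, so t/τ = 2.484 and e^(−t/τ) = 0.08341.
I_d = I_cond = (V₀/R) e^(−t/τ) = (1.490×10^-4)(0.08341) = 1.24×10^-5 A.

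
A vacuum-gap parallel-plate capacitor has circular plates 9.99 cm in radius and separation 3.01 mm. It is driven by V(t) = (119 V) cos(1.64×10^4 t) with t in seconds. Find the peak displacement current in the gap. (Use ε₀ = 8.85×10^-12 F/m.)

1.80×10^-4 A

C = ε₀A/d = (8.85×10^-12)(0.03135)/(3.01×10^-3) = 9.218×10^-11 F; ω = 1.64×10^4 rad/s.
I_d = C dV/dt, so |I_d|_max = C V₀ ω = (9.218×10^-11)(119)(1.64×10^4) = 1.80×10^-4 A.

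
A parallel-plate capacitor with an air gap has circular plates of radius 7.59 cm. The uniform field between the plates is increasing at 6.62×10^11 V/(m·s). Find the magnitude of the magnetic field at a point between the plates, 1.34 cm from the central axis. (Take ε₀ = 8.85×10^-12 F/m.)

4.93×10^-8 T

I_d = ε₀ dΦ_E/dt = ε₀ πR² (dE/dt) = (8.85×10^-12)(0.01810)(6.62×10^11) = 0.1060 A through the full plate area.
For r < R the Ampère–Maxwell law gives B(2πr) = μ₀ I_d (r²/R²), so B = μ₀ I_d r/(2πR²) = (4π×10^-7)(0.1060)(0.0134)/(2π·0.0759²) = 4.93×10^-8 T.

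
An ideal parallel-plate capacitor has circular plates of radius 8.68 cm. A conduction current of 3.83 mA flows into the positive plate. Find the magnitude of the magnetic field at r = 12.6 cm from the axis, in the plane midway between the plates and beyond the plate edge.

By continuity the displacement current in the gap matches the conduction current: I_d = 3.83×10^-3 A.
Outside the plates the loop encloses all of I_d, so B·2πr = μ₀ I_d and B = 6.08×10^-9 T.

6.08×10^-9 T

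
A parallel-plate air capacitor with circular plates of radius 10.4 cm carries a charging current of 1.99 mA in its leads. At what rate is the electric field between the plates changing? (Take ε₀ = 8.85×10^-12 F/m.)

6.62×10^9 V/(m·s)

The displacement current between the plates equals the conduction current, I_d = 1.99 mA.
Then dE/dt = I_d/(ε₀A) = 6.62×10^9 V/(m·s).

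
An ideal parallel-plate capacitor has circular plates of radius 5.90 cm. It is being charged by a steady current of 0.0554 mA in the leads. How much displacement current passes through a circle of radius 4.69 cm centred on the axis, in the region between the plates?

Between the plates the displacement current equals the wire current: I_d = 0.0554 mA = 5.54×10^-5 A.
Since J_d is uniform, the enclosed fraction is (r/R)² = 0.6319, giving I_d,enc = 3.50×10^-5 A.

3.50×10^-5 A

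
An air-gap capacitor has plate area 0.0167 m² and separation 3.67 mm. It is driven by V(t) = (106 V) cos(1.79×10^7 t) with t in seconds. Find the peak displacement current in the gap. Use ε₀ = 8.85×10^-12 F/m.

0.0764 A

C = ε₀A/d = (8.85×10^-12)(0.0167)/(3.67×10^-3) = 4.027×10^-11 F; ω = 1.79×10^7 rad/s.
I_d = C dV/dt, so |I_d|_max = C V₀ ω = (4.027×10^-11)(106)(1.79×10^7) = 0.0764 A.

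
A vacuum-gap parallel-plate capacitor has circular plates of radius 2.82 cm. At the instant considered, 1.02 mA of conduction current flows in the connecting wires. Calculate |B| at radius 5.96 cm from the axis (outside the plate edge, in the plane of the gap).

No conduction current crosses the gap, so I_d there equals the 1.02×10^-3 A in the leads.
With r > R the enclosed displacement current is the full I_d; B = μ₀ I_d / (2πr) = 3.42×10^-9 T.

3.42×10^-9 T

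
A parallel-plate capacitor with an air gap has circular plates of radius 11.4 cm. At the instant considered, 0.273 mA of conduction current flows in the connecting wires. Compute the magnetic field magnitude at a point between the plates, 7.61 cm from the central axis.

3.20×10^-10 T

Between the plates the displacement current equals the wire current: I_d = 0.273 mA = 2.73×10^-4 A.
∮B·dl = μ₀ I_d,enc with I_d,enc = I_d r²/R² = 1.217×10^-4 A; so B = μ₀ I_d,enc/(2πr) = 3.20×10^-10 T.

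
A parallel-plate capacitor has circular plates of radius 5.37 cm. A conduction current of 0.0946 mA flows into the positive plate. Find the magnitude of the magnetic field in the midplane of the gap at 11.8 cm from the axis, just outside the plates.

1.60×10^-10 T

Between the plates the displacement current equals the wire current: I_d = 0.0946 mA = 9.46×10^-5 A.
Outside the plates the loop encloses all of I_d, so B·2πr = μ₀ I_d and B = 1.60×10^-10 T.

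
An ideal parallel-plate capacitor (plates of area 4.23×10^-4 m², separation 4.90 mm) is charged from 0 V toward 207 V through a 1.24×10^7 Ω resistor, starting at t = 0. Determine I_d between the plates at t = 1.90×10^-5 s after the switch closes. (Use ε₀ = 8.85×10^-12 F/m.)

C = ε₀A/d = (8.85×10^-12)(4.23×10^-4)/(4.90×10^-3) = 7.640×10^-13 F, so τ = RC = 9.474×10^-6 s.
The conduction current is I(t) = (V₀/R) e^(−t/τ), and the displacement current between the plates equals it.
t/τ = 2.005; I_d = (207/1.24×10^7) · e^(−2.005) = (1.669×10^-5)(0.1347) = 2.25×10^-6 A.

2.25×10^-6 A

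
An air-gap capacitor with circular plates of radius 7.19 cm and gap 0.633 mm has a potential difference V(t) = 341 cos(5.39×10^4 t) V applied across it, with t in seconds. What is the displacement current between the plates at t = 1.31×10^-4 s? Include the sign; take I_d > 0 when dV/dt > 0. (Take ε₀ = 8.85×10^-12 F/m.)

dV/dt = (341)(5.39×10^4)·−sin(7.0609) = -1.290×10^7 V/s.
I_d = C dV/dt with C = ε₀A/d = (8.85×10^-12)(0.01624)/(6.33×10^-4) = 2.271×10^-10 F, so I_d = (2.271×10^-10)(-1.290×10^7) = -2.93×10^-3 A.

-2.93×10^-3 A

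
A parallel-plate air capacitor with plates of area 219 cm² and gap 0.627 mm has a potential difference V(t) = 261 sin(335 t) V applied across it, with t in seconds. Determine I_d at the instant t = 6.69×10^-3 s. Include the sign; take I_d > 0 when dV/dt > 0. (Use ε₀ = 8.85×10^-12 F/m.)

C = ε₀A/d = (8.85×10^-12)(0.0219)/(6.27×10^-4) = 3.091×10^-10 F. dV/dt = V₀ω·cos(ωt); at ωt = 2.24115 rad this factor is -0.6213.
I_d = C dV/dt = (3.091×10^-10)(261)(335)(-0.6213) = -1.68×10^-5 A.

-1.68×10^-5 A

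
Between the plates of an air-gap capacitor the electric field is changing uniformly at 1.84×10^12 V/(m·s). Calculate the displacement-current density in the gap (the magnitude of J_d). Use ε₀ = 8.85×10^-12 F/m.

J_d = ε₀ ∂E/∂t, so J_d = 16.3 A/m².

16.3 A/m²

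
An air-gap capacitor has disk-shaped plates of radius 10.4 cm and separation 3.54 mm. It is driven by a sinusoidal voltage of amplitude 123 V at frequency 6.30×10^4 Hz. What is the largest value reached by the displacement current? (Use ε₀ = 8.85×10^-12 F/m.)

4.14×10^-3 A

The displacement current equals the conduction current C dV/dt, which peaks at C V₀ ω.
With C = ε₀A/d = (8.85×10^-12)(0.03398)/(3.54×10^-3) = 8.495×10^-11 F and ω = 2πf = 3.958×10^5 rad/s, I_d,max = (8.495×10^-11)(123)(3.958×10^5) = 4.14×10^-3 A.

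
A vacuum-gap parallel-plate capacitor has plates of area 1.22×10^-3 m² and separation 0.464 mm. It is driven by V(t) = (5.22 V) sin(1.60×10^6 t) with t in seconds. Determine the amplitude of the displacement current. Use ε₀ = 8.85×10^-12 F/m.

1.94×10^-4 A

(dE/dt)_max = V₀ω/d = 1.800×10^10 V/(m·s); ω = 1.60×10^6 rad/s.
I_d,max = ε₀ A (dE/dt)_max = (8.85×10^-12)(1.22×10^-3)(1.800×10^10) = 1.94×10^-4 A.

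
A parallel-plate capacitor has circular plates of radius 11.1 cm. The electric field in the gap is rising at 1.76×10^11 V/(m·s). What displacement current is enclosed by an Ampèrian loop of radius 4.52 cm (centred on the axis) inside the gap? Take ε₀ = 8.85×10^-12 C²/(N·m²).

0.0100 A

I_d = ε₀ dΦ_E/dt = ε₀ πR² (dE/dt) = (8.85×10^-12)(0.03871)(1.76×10^11) = 0.06029 A through the full plate area.
Through an area πr² the displacement current is I_d·(πr²/πR²) = I_d (r/R)² = 0.0100 A.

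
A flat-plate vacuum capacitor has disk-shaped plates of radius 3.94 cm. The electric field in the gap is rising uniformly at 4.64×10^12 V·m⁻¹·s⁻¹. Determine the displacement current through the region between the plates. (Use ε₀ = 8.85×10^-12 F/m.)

I_d = ε₀ A (dE/dt) = (8.85×10^-12)(4.877×10^-3 m²)(4.64×10^12) = 0.200 A.

0.200 A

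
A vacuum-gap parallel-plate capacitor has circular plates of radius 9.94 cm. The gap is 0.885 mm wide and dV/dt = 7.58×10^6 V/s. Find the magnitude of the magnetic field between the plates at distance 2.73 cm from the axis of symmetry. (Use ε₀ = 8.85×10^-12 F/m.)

1.30×10^-9 T

dE/dt = (dV/dt)/d = 8.565×10^9 V/(m·s); I_d = ε₀(πR²)(dE/dt) = (8.85×10^-12)(0.03104)(8.565×10^9) = 2.353×10^-3 A.
∮B·dl = μ₀ I_d,enc with I_d,enc = I_d r²/R² = 1.775×10^-4 A; so B = μ₀ I_d,enc/(2πr) = 1.30×10^-9 T.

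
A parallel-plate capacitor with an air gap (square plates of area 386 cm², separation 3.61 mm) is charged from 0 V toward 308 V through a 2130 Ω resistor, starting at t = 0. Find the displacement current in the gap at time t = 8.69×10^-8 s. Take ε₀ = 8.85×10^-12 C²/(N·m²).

0.0940 A

With C = ε₀A/d = (8.85×10^-12)(0.0386)/(3.61×10^-3) = 9.463×10^-11 F, the time constant is τ = RC = 2.016×10^-7 s, so t/τ = 0.4311 and e^(−t/τ) = 0.6498.
I_d = I_cond = (V₀/R) e^(−t/τ) = (0.1446)(0.6498) = 0.0940 A.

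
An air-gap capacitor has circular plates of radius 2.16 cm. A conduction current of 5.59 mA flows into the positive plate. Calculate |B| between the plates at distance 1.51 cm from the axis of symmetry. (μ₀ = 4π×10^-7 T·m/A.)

No conduction current crosses the gap, so I_d there equals the 5.59×10^-3 A in the leads.
An Ampèrian loop of radius r encloses a fraction (r/R)² of I_d. Then B·2πr = μ₀ I_d (r/R)², giving B = μ₀ I_d r/(2πR²) = 3.62×10^-8 T.

3.62×10^-8 T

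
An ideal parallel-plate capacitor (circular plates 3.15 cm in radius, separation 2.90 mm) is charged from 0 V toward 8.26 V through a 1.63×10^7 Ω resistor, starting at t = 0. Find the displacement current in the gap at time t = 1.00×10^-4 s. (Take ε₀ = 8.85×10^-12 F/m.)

2.66×10^-7 A

C = ε₀A/d = (8.85×10^-12)(3.117×10^-3)/(2.90×10^-3) = 9.512×10^-12 F and τ = RC = 1.550×10^-4 s. I_d in the gap equals the RC charging current.
I_d(t) = (V₀/R) e^(−t/τ) = 5.067×10^-7 · e^(−0.6452) = 2.66×10^-7 A.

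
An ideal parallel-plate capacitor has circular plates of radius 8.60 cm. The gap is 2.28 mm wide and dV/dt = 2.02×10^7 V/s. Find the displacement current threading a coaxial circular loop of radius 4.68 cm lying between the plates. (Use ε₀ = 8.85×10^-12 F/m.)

I_d = C dV/dt with C = ε₀πR²/d = 9.021×10^-11 F, so I_d = (9.021×10^-11)(2.02×10^7) = 1.822×10^-3 A.
Through an area πr² the displacement current is I_d·(πr²/πR²) = I_d (r/R)² = 5.40×10^-4 A.

5.40×10^-4 A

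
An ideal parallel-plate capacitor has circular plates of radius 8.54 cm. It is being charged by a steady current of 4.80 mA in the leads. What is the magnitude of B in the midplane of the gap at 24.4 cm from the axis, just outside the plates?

3.93×10^-9 T

By continuity the displacement current in the gap matches the conduction current: I_d = 4.80×10^-3 A.
For r ≥ R the full I_d is enclosed: B = μ₀ I_d/(2πr) = (4π×10^-7)(4.80×10^-3)/(2π·0.244) = 3.93×10^-9 T.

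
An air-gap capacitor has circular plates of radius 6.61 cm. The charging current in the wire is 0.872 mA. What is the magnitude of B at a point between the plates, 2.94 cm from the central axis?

1.17×10^-9 T

Between the plates the displacement current equals the wire current: I_d = 0.872 mA = 8.72×10^-4 A.
An Ampèrian loop of radius r encloses a fraction (r/R)² of I_d. Then B·2πr = μ₀ I_d (r/R)², giving B = μ₀ I_d r/(2πR²) = 1.17×10^-9 T.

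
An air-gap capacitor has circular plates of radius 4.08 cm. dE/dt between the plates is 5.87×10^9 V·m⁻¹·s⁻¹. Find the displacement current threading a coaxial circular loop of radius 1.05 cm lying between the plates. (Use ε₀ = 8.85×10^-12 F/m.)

1.80×10^-5 A

Total displacement current: I_d = ε₀(πR²)(dE/dt) = (8.85×10^-12)(5.230×10^-3)(5.87×10^9) = 2.717×10^-4 A.
Since J_d is uniform, the enclosed fraction is (r/R)² = 0.06623, giving I_d,enc = 1.80×10^-5 A.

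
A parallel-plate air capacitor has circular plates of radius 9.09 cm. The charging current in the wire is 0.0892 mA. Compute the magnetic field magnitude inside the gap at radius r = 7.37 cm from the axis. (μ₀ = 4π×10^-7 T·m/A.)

1.59×10^-10 T

Between the plates the displacement current equals the wire current: I_d = 0.0892 mA = 8.92×10^-5 A.
For r < R the Ampère–Maxwell law gives B(2πr) = μ₀ I_d (r²/R²), so B = μ₀ I_d r/(2πR²) = (4π×10^-7)(8.92×10^-5)(0.0737)/(2π·0.0909²) = 1.59×10^-10 T.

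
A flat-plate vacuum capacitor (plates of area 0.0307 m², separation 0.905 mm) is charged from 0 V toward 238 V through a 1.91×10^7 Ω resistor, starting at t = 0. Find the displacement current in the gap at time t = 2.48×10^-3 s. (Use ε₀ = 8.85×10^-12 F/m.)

C = ε₀A/d = (8.85×10^-12)(0.0307)/(9.05×10^-4) = 3.002×10^-10 F, so τ = RC = 5.734×10^-3 s.
The conduction current is I(t) = (V₀/R) e^(−t/τ), and the displacement current between the plates equals it.
t/τ = 0.4325; I_d = (238/1.91×10^7) · e^(−0.4325) = (1.246×10^-5)(0.6489) = 8.09×10^-6 A.

8.09×10^-6 A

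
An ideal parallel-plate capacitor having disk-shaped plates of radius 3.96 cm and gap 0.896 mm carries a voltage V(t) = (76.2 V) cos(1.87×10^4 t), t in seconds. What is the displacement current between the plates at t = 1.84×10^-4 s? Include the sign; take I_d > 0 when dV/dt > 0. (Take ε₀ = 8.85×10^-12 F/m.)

dE/dt = (V₀ω/d)·−sin(ωt) with ωt = 3.4408 rad: (76.2)(1.87×10^4)(0.2948)/(8.96×10^-4) = 4.688×10^8 V/(m·s).
I_d = ε₀ A dE/dt = (8.85×10^-12)(4.927×10^-3)(4.688×10^8) = 2.04×10^-5 A.

2.04×10^-5 A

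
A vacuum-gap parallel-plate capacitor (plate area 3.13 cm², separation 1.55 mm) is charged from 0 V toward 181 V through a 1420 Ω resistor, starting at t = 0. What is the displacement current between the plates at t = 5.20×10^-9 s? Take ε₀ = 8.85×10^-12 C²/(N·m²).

C = ε₀A/d = (8.85×10^-12)(3.13×10^-4)/(1.55×10^-3) = 1.787×10^-12 F, so τ = RC = 2.538×10^-9 s.
The conduction current is I(t) = (V₀/R) e^(−t/τ), and the displacement current between the plates equals it.
t/τ = 2.049; I_d = (181/1420) · e^(−2.049) = (0.1275)(0.1289) = 0.0164 A.

0.0164 A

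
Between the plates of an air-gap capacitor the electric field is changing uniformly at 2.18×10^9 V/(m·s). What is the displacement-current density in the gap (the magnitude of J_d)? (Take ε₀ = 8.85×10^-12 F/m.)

0.0193 A/m²

J_d = ε₀ dE/dt = (8.85×10^-12)(2.18×10^9) = 0.0193 A/m².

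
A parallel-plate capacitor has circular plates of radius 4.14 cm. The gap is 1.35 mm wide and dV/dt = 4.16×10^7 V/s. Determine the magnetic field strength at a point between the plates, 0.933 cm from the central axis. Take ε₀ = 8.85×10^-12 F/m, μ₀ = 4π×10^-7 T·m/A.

I_d = C dV/dt with C = ε₀πR²/d = 3.530×10^-11 F, so I_d = (3.530×10^-11)(4.16×10^7) = 1.468×10^-3 A.
For r < R the Ampère–Maxwell law gives B(2πr) = μ₀ I_d (r²/R²), so B = μ₀ I_d r/(2πR²) = (4π×10^-7)(1.468×10^-3)(9.33×10^-3)/(2π·0.0414²) = 1.60×10^-9 T.

1.60×10^-9 T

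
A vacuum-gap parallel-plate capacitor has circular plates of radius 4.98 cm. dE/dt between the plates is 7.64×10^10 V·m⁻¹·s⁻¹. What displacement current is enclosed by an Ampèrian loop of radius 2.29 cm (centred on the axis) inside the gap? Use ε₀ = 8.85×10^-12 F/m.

1.11×10^-3 A

Total displacement current: I_d = ε₀(πR²)(dE/dt) = (8.85×10^-12)(7.791×10^-3)(7.64×10^10) = 5.268×10^-3 A.
The field is uniform, so I_d,enc = I_d (r/R)² = (5.268×10^-3)(2.29/4.98)² = 1.11×10^-3 A.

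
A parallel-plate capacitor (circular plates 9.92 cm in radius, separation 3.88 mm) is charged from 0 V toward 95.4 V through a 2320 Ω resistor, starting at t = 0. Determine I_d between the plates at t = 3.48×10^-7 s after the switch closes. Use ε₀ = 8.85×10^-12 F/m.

4.90×10^-3 A

With C = ε₀A/d = (8.85×10^-12)(0.03092)/(3.88×10^-3) = 7.053×10^-11 F, the time constant is τ = RC = 1.636×10^-7 s, so t/τ = 2.127 and e^(−t/τ) = 0.1192.
I_d = I_cond = (V₀/R) e^(−t/τ) = (0.04112)(0.1192) = 4.90×10^-3 A.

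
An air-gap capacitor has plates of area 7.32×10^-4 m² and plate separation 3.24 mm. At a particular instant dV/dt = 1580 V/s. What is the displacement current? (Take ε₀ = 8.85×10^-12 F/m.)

E = V/d so dE/dt = (dV/dt)/d = 4.877×10^5 V/(m·s), and I_d = ε₀ A dE/dt = (8.85×10^-12)(7.32×10^-4)(4.877×10^5) = 3.16×10^-9 A.

3.16×10^-9 A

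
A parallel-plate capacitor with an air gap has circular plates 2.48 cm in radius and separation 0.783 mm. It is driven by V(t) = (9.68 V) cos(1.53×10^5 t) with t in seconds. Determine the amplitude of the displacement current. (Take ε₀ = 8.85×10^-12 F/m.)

(dE/dt)_max = V₀ω/d = 1.891×10^9 V/(m·s); ω = 1.53×10^5 rad/s.
I_d,max = ε₀ A (dE/dt)_max = (8.85×10^-12)(1.932×10^-3)(1.891×10^9) = 3.23×10^-5 A.

3.23×10^-5 A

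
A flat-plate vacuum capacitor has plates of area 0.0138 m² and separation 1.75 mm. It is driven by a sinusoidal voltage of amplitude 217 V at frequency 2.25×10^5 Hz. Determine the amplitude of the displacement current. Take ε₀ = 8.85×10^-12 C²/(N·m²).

0.0214 A

The displacement current equals the conduction current C dV/dt, which peaks at C V₀ ω.
With C = ε₀A/d = (8.85×10^-12)(0.0138)/(1.75×10^-3) = 6.979×10^-11 F and ω = 2πf = 1.414×10^6 rad/s, I_d,max = (6.979×10^-11)(217)(1.414×10^6) = 0.0214 A.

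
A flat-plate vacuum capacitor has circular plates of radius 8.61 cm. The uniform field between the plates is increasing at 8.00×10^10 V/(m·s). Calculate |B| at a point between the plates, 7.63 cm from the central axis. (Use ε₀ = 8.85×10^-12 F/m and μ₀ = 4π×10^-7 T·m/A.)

3.39×10^-8 T

Through the whole plate area (πR² = 0.02329 m²), I_d = ε₀ πR² dE/dt = 0.01649 A.
For r < R the Ampère–Maxwell law gives B(2πr) = μ₀ I_d (r²/R²), so B = μ₀ I_d r/(2πR²) = (4π×10^-7)(0.01649)(0.0763)/(2π·0.0861²) = 3.39×10^-8 T.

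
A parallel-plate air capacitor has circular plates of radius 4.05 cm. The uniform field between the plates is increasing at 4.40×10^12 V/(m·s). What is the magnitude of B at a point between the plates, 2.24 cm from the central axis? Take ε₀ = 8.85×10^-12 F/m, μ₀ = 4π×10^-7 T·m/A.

Through the whole plate area (πR² = 5.153×10^-3 m²), I_d = ε₀ πR² dE/dt = 0.2007 A.
For r < R the Ampère–Maxwell law gives B(2πr) = μ₀ I_d (r²/R²), so B = μ₀ I_d r/(2πR²) = (4π×10^-7)(0.2007)(0.0224)/(2π·0.0405²) = 5.48×10^-7 T.

5.48×10^-7 T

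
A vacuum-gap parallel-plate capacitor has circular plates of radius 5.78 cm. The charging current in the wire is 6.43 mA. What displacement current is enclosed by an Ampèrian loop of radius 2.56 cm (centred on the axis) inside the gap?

By continuity the displacement current in the gap matches the conduction current: I_d = 6.43×10^-3 A.
The field is uniform, so I_d,enc = I_d (r/R)² = (6.43×10^-3)(2.56/5.78)² = 1.26×10^-3 A.

1.26×10^-3 A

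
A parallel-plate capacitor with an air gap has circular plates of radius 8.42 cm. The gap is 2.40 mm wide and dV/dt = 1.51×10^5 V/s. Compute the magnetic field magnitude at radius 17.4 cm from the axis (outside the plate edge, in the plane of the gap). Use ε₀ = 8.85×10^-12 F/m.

1.43×10^-11 T

dE/dt = (dV/dt)/d = 6.292×10^7 V/(m·s); I_d = ε₀(πR²)(dE/dt) = (8.85×10^-12)(0.02227)(6.292×10^7) = 1.240×10^-5 A.
With r > R the enclosed displacement current is the full I_d; B = μ₀ I_d / (2πr) = 1.43×10^-11 T.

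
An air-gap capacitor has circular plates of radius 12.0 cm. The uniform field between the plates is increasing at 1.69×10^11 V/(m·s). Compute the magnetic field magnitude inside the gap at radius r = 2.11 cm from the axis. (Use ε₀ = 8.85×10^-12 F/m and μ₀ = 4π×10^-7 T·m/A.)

Through the whole plate area (πR² = 0.04524 m²), I_d = ε₀ πR² dE/dt = 0.06766 A.
∮B·dl = μ₀ I_d,enc with I_d,enc = I_d r²/R² = 2.092×10^-3 A; so B = μ₀ I_d,enc/(2πr) = 1.98×10^-8 T.

1.98×10^-8 T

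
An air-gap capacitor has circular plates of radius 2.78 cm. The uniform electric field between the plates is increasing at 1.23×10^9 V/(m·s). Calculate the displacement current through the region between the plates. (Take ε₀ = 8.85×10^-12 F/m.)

With a uniform field, Φ_E = EA, so I_d = ε₀ A dE/dt = 2.64×10^-5 A.

2.64×10^-5 A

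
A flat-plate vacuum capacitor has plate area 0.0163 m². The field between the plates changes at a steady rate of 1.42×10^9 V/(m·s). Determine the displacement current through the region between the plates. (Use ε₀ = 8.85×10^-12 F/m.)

With a uniform field, Φ_E = EA, so I_d = ε₀ A dE/dt = 2.05×10^-4 A.

2.05×10^-4 A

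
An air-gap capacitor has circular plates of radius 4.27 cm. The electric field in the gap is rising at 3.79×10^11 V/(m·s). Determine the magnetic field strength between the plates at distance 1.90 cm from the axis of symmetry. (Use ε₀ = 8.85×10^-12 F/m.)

4.00×10^-8 T

Through the whole plate area (πR² = 5.728×10^-3 m²), I_d = ε₀ πR² dE/dt = 0.01921 A.
∮B·dl = μ₀ I_d,enc with I_d,enc = I_d r²/R² = 3.803×10^-3 A; so B = μ₀ I_d,enc/(2πr) = 4.00×10^-8 T.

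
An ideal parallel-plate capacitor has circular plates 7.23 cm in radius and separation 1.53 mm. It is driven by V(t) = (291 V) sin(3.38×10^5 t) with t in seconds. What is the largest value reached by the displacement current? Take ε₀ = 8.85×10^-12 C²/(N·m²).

The displacement current equals the conduction current C dV/dt, which peaks at C V₀ ω.
With C = ε₀A/d = (8.85×10^-12)(0.01642)/(1.53×10^-3) = 9.498×10^-11 F and ω = 3.38×10^5 rad/s, I_d,max = (9.498×10^-11)(291)(3.38×10^5) = 9.34×10^-3 A.

9.34×10^-3 A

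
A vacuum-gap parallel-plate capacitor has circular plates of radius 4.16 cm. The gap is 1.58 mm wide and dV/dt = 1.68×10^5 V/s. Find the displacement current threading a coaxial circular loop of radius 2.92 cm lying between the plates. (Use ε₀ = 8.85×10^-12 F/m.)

dE/dt = (dV/dt)/d = 1.063×10^8 V/(m·s); I_d = ε₀(πR²)(dE/dt) = (8.85×10^-12)(5.437×10^-3)(1.063×10^8) = 5.115×10^-6 A.
Since J_d is uniform, the enclosed fraction is (r/R)² = 0.4927, giving I_d,enc = 2.52×10^-6 A.

2.52×10^-6 A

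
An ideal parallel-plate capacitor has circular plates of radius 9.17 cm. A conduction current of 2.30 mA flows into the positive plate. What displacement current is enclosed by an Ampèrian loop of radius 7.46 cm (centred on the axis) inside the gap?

1.52×10^-3 A

By continuity the displacement current in the gap matches the conduction current: I_d = 2.30×10^-3 A.
The field is uniform, so I_d,enc = I_d (r/R)² = (2.30×10^-3)(7.46/9.17)² = 1.52×10^-3 A.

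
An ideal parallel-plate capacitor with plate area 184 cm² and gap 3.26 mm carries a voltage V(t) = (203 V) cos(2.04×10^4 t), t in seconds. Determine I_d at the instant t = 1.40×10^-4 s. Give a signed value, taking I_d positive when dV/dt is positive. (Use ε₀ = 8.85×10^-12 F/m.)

dV/dt = (203)(2.04×10^4)·−sin(2.856) = -1.167×10^6 V/s.
I_d = C dV/dt with C = ε₀A/d = (8.85×10^-12)(0.0184)/(3.26×10^-3) = 4.995×10^-11 F, so I_d = (4.995×10^-11)(-1.167×10^6) = -5.83×10^-5 A.

-5.83×10^-5 A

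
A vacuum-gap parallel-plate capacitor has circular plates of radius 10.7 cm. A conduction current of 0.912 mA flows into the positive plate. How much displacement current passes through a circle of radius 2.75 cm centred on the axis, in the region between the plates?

Between the plates the displacement current equals the wire current: I_d = 0.912 mA = 9.12×10^-4 A.
Through an area πr² the displacement current is I_d·(πr²/πR²) = I_d (r/R)² = 6.02×10^-5 A.

6.02×10^-5 A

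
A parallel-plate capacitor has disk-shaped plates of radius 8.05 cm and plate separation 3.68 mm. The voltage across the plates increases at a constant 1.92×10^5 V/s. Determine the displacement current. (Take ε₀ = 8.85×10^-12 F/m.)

9.40×10^-6 A

E = V/d so dE/dt = (dV/dt)/d = 5.217×10^7 V/(m·s), and I_d = ε₀ A dE/dt = (8.85×10^-12)(0.02036)(5.217×10^7) = 9.40×10^-6 A.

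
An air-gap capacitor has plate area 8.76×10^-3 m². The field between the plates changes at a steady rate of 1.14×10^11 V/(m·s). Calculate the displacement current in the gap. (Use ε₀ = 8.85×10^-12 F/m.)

The displacement current is ε₀ times dΦ_E/dt = ε₀ A dE/dt = (8.85×10^-12)(8.76×10^-3)(1.14×10^11) = 8.84×10^-3 A.

8.84×10^-3 A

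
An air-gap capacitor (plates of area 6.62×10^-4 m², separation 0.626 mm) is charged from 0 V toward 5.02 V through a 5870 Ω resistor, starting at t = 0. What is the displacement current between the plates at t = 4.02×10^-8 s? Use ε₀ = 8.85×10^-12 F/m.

4.11×10^-4 A

C = ε₀A/d = (8.85×10^-12)(6.62×10^-4)/(6.26×10^-4) = 9.359×10^-12 F, so τ = RC = 5.494×10^-8 s.
The conduction current is I(t) = (V₀/R) e^(−t/τ), and the displacement current between the plates equals it.
t/τ = 0.7317; I_d = (5.02/5870) · e^(−0.7317) = (8.552×10^-4)(0.4811) = 4.11×10^-4 A.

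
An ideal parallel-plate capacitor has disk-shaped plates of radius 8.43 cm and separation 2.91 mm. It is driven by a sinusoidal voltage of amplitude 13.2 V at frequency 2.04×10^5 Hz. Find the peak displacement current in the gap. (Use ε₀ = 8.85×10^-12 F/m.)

1.15×10^-3 A

The displacement current equals the conduction current C dV/dt, which peaks at C V₀ ω.
With C = ε₀A/d = (8.85×10^-12)(0.02233)/(2.91×10^-3) = 6.791×10^-11 F and ω = 2πf = 1.282×10^6 rad/s, I_d,max = (6.791×10^-11)(13.2)(1.282×10^6) = 1.15×10^-3 A.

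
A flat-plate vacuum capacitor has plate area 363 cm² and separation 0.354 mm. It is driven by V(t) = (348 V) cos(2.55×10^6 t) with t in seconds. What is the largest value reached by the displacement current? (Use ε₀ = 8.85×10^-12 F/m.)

0.805 A

The displacement current equals the conduction current C dV/dt, which peaks at C V₀ ω.
With C = ε₀A/d = (8.85×10^-12)(0.0363)/(3.54×10^-4) = 9.075×10^-10 F and ω = 2.55×10^6 rad/s, I_d,max = (9.075×10^-10)(348)(2.55×10^6) = 0.805 A.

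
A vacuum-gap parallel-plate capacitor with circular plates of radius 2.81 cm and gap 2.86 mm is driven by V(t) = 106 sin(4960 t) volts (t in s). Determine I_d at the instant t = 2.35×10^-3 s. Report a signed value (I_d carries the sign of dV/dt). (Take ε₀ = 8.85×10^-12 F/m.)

2.48×10^-6 A

C = ε₀A/d = (8.85×10^-12)(2.481×10^-3)/(2.86×10^-3) = 7.677×10^-12 F. dV/dt = V₀ω·cos(ωt); at ωt = 11.656 rad this factor is 0.6135.
I_d = C dV/dt = (7.677×10^-12)(106)(4960)(0.6135) = 2.48×10^-6 A.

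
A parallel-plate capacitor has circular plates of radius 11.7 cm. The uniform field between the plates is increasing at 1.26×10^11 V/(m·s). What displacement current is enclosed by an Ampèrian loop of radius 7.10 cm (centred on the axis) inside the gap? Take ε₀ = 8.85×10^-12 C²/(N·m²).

Total displacement current: I_d = ε₀(πR²)(dE/dt) = (8.85×10^-12)(0.04301)(1.26×10^11) = 0.04796 A.
Through an area πr² the displacement current is I_d·(πr²/πR²) = I_d (r/R)² = 0.0177 A.

0.0177 A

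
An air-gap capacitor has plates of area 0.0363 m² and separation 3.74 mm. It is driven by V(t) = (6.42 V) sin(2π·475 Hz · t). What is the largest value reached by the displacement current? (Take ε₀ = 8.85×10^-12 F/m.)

(dE/dt)_max = V₀ω/d = 5.124×10^6 V/(m·s); ω = 2πf = 2985 rad/s.
I_d,max = ε₀ A (dE/dt)_max = (8.85×10^-12)(0.0363)(5.124×10^6) = 1.65×10^-6 A.

1.65×10^-6 A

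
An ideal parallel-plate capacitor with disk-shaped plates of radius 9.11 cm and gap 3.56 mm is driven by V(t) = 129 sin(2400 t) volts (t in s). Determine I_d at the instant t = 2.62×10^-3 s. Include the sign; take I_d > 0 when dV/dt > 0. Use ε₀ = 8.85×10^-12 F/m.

2.01×10^-5 A

dE/dt = (V₀ω/d)·cos(ωt) with ωt = 6.288 rad: (129)(2400)(1.000)/(3.56×10^-3) = 8.697×10^7 V/(m·s).
I_d = ε₀ A dE/dt = (8.85×10^-12)(0.02607)(8.697×10^7) = 2.01×10^-5 A.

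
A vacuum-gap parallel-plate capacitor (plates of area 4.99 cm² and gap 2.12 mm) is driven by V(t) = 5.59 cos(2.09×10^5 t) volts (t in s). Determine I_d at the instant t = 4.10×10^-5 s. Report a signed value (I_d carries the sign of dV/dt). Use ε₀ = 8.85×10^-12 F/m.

-1.84×10^-6 A

C = ε₀A/d = (8.85×10^-12)(4.99×10^-4)/(2.12×10^-3) = 2.083×10^-12 F. dV/dt = V₀ω·−sin(ωt); at ωt = 8.569 rad this factor is -0.7551.
I_d = C dV/dt = (2.083×10^-12)(5.59)(2.09×10^5)(-0.7551) = -1.84×10^-6 A.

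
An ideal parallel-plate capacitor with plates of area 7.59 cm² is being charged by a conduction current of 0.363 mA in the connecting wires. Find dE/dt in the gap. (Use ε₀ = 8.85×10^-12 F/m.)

5.40×10^10 V/(m·s)

Charge continuity gives I_d = I = 3.63×10^-4 A between the plates.
Then dE/dt = I_d/(ε₀A) = 5.40×10^10 V/(m·s).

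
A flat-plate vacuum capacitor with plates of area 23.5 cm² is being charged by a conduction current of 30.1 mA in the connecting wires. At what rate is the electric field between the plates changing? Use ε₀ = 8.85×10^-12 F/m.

1.45×10^12 V/(m·s)

The displacement current between the plates equals the conduction current, I_d = 30.1 mA.
Since I_d = ε₀ A dE/dt, dE/dt = I_d/(ε₀A) = (0.0301)/((8.85×10^-12)(2.35×10^-3)) = 1.45×10^12 V/(m·s).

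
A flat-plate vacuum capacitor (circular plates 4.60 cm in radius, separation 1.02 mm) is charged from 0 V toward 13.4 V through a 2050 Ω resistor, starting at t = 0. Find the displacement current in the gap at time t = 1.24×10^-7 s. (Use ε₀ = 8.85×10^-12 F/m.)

With C = ε₀A/d = (8.85×10^-12)(6.648×10^-3)/(1.02×10^-3) = 5.768×10^-11 F, the time constant is τ = RC = 1.182×10^-7 s, so t/τ = 1.049 and e^(−t/τ) = 0.3503.
I_d = I_cond = (V₀/R) e^(−t/τ) = (6.537×10^-3)(0.3503) = 2.29×10^-3 A.

2.29×10^-3 A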